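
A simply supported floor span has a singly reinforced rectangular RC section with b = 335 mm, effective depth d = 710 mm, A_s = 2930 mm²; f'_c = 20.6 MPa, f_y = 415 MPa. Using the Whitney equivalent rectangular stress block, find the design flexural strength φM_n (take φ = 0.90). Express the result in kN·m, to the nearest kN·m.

φM_n ≈ 664 kN·m

T = A_s f_y = 2930 × 415 = 1215950 N = 1215.95 kN.
From C = T: a = T/(0.85 f'_c b) = 1215950/(0.85 × 20.6 × 335) = 207.29 mm.
M_n = T(d − a/2) = 1215.95 kN × (710 − 103.645) mm = 737.30 kN·m.
φM_n = 0.90 × 737.30 = 663.57 kN·m.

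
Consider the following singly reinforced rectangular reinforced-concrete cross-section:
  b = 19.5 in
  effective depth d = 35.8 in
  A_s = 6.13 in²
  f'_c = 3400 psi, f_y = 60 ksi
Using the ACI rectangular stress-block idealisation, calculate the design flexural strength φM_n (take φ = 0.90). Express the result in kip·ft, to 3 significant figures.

φM_n ≈ 898 kip·ft

T = A_s f_y = 6.13 × 60 = 367.8 kips.
a = T/(0.85 f'_c b) = 367.8/(0.85 × 3.4 × 19.5) = 6.526 in.
M_n = T(d − a/2) = 367.8 × (35.8 − 3.263) = 11967.1 kip·in = 11967.1/12 = 997.26 kip·ft.
φM_n = 0.90 × 997.26 = 897.53 kip·ft.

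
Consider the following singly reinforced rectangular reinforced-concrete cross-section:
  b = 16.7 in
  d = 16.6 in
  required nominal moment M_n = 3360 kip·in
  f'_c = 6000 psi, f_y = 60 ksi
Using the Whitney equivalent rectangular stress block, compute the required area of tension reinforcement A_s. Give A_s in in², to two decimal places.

A_s ≈ 3.66 in²

From M_n = 0.85 f'_c a b (d − a/2):
a = d − √(d² − 2M_n/(0.85 f'_c b)) = 16.6 − √(16.6² − 2 × 3360/(0.85 × 6 × 16.7)) = 2.576 in.
A_s = 0.85 f'_c a b / f_y = 0.85 × 6 × 2.576 × 16.7 / 60 = 3.657 in².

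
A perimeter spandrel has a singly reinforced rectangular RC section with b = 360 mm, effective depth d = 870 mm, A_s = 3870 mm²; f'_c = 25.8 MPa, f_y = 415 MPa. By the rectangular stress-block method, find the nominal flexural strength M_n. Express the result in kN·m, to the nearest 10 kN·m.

T = A_s f_y = 3870 × 415 = 1606050 N = 1606.05 kN.
From C = T: a = T/(0.85 f'_c b) = 1606050/(0.85 × 25.8 × 360) = 203.43 mm.
M_n = T(d − a/2) = 1606.05 kN × (870 − 101.715) mm = 1233.90 kN·m.

M_n ≈ 1230 kN·m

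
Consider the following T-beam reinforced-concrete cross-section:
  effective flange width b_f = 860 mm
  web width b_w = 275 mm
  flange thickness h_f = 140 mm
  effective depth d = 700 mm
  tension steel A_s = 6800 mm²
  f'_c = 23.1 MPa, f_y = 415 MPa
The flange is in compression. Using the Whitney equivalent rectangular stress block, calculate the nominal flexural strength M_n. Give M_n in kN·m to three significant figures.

M_n ≈ 1730 kN·m

Tension: T = A_s f_y = 6800 × 415 = 2822000 N.
Try a within the flange: a = T/(0.85 f'_c b_f) = 2822000/(0.85 × 23.1 × 860) = 167.12 mm.
a = 167.12 > h_f = 140 mm: the block extends into the web. Split into flange-overhang and web parts.
C_f = 0.85 f'_c (b_f − b_w) h_f = 0.85 × 23.1 × (860 − 275) × 140 = 1608107 N.
Remaining web compression depth: a_w = (T − C_f)/(0.85 f'_c b_w) = (2822000 − 1608107)/(0.85 × 23.1 × 275) = 224.81 mm.
M_n = C_f(d − h_f/2) + (T − C_f)(d − a_w/2) = 1608107 × (700 − 70) + 1213893 × (700 − 112.405) = 1013.11 + 713.28 = 1726.39 × 10⁶ N·mm.
M_n = 1726.39 kN·m.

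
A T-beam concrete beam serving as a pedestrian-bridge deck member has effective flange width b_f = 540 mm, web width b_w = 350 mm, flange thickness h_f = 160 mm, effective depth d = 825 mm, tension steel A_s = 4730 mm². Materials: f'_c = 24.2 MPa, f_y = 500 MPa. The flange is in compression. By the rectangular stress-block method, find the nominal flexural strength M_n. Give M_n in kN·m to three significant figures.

M_n ≈ 1690 kN·m

Tension: T = A_s f_y = 4730 × 500 = 2365000 N.
Try a within the flange: a = T/(0.85 f'_c b_f) = 2365000/(0.85 × 24.2 × 540) = 212.91 mm.
a = 212.91 > h_f = 160 mm: the block extends into the web. Split into flange-overhang and web parts.
C_f = 0.85 f'_c (b_f − b_w) h_f = 0.85 × 24.2 × (540 − 350) × 160 = 625328 N.
Remaining web compression depth: a_w = (T − C_f)/(0.85 f'_c b_w) = (2365000 − 625328)/(0.85 × 24.2 × 350) = 241.64 mm.
M_n = C_f(d − h_f/2) + (T − C_f)(d − a_w/2) = 625328 × (825 − 80) + 1739672 × (825 − 120.82) = 465.87 + 1225.04 = 1690.91 × 10⁶ N·mm.
M_n = 1690.91 kN·m.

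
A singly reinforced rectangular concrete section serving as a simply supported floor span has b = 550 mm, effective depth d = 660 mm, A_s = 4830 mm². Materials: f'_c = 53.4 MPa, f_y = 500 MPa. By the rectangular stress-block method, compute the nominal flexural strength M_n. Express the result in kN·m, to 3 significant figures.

T = A_s f_y = 4830 × 500 = 2415000 N = 2415 kN.
From C = T: a = T/(0.85 f'_c b) = 2415000/(0.85 × 53.4 × 550) = 96.74 mm.
M_n = T(d − a/2) = 2415 kN × (660 − 48.37) mm = 1477.09 kN·m.

M_n ≈ 1480 kN·m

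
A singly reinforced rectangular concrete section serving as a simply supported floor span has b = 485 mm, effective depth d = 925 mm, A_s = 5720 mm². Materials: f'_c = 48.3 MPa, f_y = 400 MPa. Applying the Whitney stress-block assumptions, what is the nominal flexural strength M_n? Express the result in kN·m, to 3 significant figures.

M_n ≈ 1980 kN·m

T = A_s f_y = 5720 × 400 = 2288000 N = 2288 kN.
From C = T: a = T/(0.85 f'_c b) = 2288000/(0.85 × 48.3 × 485) = 114.91 mm.
M_n = T(d − a/2) = 2288 kN × (925 − 57.455) mm = 1984.94 kN·m.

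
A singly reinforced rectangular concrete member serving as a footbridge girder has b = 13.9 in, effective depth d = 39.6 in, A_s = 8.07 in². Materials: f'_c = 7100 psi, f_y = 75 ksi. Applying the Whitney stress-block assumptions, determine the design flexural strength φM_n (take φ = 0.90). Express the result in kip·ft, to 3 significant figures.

φM_n ≈ 1630 kip·ft

T = A_s f_y = 8.07 × 75 = 605.25 kips.
a = T/(0.85 f'_c b) = 605.25/(0.85 × 7.1 × 13.9) = 7.215 in.
M_n = T(d − a/2) = 605.25 × (39.6 − 3.6075) = 21784.5 kip·in = 21784.5/12 = 1815.38 kip·ft.
φM_n = 0.90 × 1815.38 = 1633.84 kip·ft.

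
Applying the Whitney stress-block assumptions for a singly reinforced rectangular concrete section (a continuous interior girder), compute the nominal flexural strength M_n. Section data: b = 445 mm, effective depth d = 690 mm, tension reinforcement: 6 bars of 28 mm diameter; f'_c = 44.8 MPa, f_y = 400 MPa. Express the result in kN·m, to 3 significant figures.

M_n ≈ 956 kN·m

A_s = 6 × 616 = 3696 mm².
T = A_s f_y = 3696 × 400 = 1478400 N = 1478.4 kN.
From C = T: a = T/(0.85 f'_c b) = 1478400/(0.85 × 44.8 × 445) = 87.24 mm.
M_n = T(d − a/2) = 1478.4 kN × (690 − 43.62) mm = 955.61 kN·m.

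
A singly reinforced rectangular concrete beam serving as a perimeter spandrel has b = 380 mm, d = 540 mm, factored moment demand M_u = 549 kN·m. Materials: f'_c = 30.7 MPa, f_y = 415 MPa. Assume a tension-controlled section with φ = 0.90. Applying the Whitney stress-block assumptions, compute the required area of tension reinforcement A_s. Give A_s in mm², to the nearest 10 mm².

M_n = M_u/φ = 549/0.90 = 610 kN·m.
With M_n = 0.85 f'_c a b (d − a/2), solve the quadratic for a:
a = d − √(d² − 2M_n/(0.85 f'_c b)) = 540 − √(540² − 2 × 610×10⁶/(0.85 × 30.7 × 380)) = 129.43 mm.
A_s = 0.85 f'_c a b / f_y = 0.85 × 30.7 × 129.43 × 380 / 415 = 3092.6 mm².

A_s ≈ 3090 mm²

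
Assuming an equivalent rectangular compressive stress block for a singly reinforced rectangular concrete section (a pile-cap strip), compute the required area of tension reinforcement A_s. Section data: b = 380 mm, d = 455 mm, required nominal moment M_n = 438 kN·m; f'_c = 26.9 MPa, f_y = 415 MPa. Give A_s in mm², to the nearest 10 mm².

With M_n = 0.85 f'_c a b (d − a/2), solve the quadratic for a:
a = d − √(d² − 2M_n/(0.85 f'_c b)) = 455 − √(455² − 2 × 438×10⁶/(0.85 × 26.9 × 380)) = 129.11 mm.
A_s = 0.85 f'_c a b / f_y = 0.85 × 26.9 × 129.11 × 380 / 415 = 2703.1 mm².

A_s ≈ 2700 mm²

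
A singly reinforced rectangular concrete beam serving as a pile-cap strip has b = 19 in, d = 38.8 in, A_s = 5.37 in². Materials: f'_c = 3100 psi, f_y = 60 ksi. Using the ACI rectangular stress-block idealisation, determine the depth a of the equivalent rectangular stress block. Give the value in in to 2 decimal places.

a ≈ 6.44 in

T = A_s f_y = 5.37 × 60 = 322.2 kips.
a = T/(0.85 f'_c b) = 322.2/(0.85 × 3.1 × 19) = 6.44 in.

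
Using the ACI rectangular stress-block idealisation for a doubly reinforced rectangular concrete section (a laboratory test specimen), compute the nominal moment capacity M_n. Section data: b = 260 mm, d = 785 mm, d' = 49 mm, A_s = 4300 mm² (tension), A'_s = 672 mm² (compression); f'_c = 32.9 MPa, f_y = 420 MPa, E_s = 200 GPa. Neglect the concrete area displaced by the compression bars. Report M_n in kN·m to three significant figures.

M_n ≈ 1240 kN·m

Assume both tension and compression steel yield.
Net tension couple steel: A_s − A'_s = 3628 mm².
a = (A_s − A'_s) f_y / (0.85 f'_c b) = 1523760/(0.85 × 32.9 × 260) = 209.57 mm.
c = a/β₁ = 209.57/0.815 = 257.14 mm; ε'_s = 0.003(c − d')/c = 0.0024 ≥ f_y/E_s = 0.0021, so compression steel does yield.
M_n = (A_s − A'_s) f_y (d − a/2) + A'_s f_y (d − d') = [1523760 × (785 − 104.785) + 282240 × (785 − 49)] × 10⁻⁶ = 1036.48 + 207.73 = 1244.21 kN·m.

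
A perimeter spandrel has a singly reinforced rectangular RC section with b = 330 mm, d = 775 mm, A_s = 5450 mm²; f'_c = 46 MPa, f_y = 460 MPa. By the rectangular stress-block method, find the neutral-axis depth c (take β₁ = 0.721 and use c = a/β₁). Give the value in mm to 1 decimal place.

T = A_s f_y = 5450 × 460 = 2507000 N = 2507 kN.
Setting C = 0.85 f'_c a b equal to T: a = 2507000/(0.85 × 46 × 330) = 194.296 mm.
With β₁ = 0.721, c = a/β₁ = 194.296/0.721 = 269.5 mm.

c ≈ 269.5 mm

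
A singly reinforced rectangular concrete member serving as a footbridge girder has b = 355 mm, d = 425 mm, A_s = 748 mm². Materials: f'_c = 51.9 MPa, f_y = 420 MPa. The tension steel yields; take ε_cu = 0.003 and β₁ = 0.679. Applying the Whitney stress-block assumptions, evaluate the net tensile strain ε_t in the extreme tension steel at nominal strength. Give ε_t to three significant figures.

ε_t ≈ 0.0402

a = A_s f_y/(0.85 f'_c b) = 20.06 mm.
β₁ = 0.679, so c = a/β₁ = 20.06/0.679 = 29.54 mm.
From the linear strain diagram with ε_cu = 0.003: ε_t = 0.003 (d − c)/c = 0.003 × (425 − 29.54)/29.54 = 0.0402.
Since ε_t ≥ 0.005, the section is tension-controlled.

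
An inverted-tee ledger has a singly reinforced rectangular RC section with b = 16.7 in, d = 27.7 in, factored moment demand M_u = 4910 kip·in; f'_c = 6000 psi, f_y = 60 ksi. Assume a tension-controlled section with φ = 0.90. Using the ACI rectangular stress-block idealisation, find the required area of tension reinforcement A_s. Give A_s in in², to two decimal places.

M_n = M_u/φ = 4910/0.90 = 5455.56 kip·in.
From M_n = 0.85 f'_c a b (d − a/2):
a = d − √(d² − 2M_n/(0.85 f'_c b)) = 27.7 − √(27.7² − 2 × 5455.56/(0.85 × 6 × 16.7)) = 2.418 in.
A_s = 0.85 f'_c a b / f_y = 0.85 × 6 × 2.418 × 16.7 / 60 = 3.432 in².

A_s ≈ 3.43 in²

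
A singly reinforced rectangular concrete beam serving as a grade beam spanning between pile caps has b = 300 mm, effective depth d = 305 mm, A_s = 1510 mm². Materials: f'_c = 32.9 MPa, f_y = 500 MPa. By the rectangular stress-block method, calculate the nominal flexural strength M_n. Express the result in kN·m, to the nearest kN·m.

T = A_s f_y = 1510 × 500 = 755000 N = 755 kN.
From C = T: a = T/(0.85 f'_c b) = 755000/(0.85 × 32.9 × 300) = 89.99 mm.
M_n = T(d − a/2) = 755 kN × (305 − 44.995) mm = 196.30 kN·m.

M_n ≈ 196 kN·m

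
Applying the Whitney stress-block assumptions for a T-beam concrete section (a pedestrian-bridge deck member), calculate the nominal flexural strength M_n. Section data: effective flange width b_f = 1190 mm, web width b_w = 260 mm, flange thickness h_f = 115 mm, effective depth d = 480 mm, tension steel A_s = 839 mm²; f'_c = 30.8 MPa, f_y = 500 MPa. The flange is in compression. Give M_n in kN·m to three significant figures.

M_n ≈ 199 kN·m

Tension: T = A_s f_y = 839 × 500 = 419500 N.
Try a within the flange: a = T/(0.85 f'_c b_f) = 419500/(0.85 × 30.8 × 1190) = 13.47 mm.
Since a = 13.47 ≤ h_f = 115 mm, the stress block lies entirely in the flange; analyse as a rectangular beam of width b_f.
M_n = T(d − a/2) = 419500 × (480 − 6.735) = 198.53 × 10⁶ N·mm.
M_n = 198.53 kN·m.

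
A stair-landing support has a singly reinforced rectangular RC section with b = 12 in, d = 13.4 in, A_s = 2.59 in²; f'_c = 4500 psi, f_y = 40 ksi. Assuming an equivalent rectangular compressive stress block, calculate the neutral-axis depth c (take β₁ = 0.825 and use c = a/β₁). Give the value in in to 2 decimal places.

c ≈ 2.74 in

T = A_s f_y = 2.59 × 40 = 103.6 kips.
a = T/(0.85 f'_c b) = 103.6/(0.85 × 4.5 × 12) = 2.2571 in.
With β₁ = 0.825, c = a/β₁ = 2.2571/0.825 = 2.74 in.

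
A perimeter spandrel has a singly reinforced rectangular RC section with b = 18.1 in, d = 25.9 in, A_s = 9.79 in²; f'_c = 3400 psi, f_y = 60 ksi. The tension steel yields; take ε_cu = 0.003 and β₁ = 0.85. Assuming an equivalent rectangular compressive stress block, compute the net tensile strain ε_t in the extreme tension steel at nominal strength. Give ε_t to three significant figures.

a = A_s f_y/(0.85 f'_c b) = 11.229 in.
β₁ = 0.85, so c = a/β₁ = 11.229/0.85 = 13.211 in.
From the linear strain diagram with ε_cu = 0.003: ε_t = 0.003 (d − c)/c = 0.003 × (25.9 − 13.211)/13.211 = 0.00288.
ε_t < 0.004 — the section is over-reinforced for flexure under ACI limits.

ε_t ≈ 0.00288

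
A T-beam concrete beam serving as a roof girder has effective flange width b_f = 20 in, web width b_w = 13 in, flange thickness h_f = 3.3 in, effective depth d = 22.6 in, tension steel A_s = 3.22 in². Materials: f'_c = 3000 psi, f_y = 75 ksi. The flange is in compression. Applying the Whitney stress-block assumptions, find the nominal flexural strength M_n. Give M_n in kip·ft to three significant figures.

M_n ≈ 405 kip·ft

Tension: T = A_s f_y = 3.22 × 75 = 241.5 kips.
Try a within the flange: a = T/(0.85 f'_c b_f) = 241.5/(0.85 × 3 × 20) = 4.735 in.
a = 4.735 > h_f = 3.3 in: the block extends into the web. Split into flange-overhang and web parts.
C_f = 0.85 f'_c (b_f − b_w) h_f = 0.85 × 3 × (20 − 13) × 3.3 = 58.9 kips.
Remaining web compression depth: a_w = (T − C_f)/(0.85 f'_c b_w) = (241.5 − 58.9)/(0.85 × 3 × 13) = 5.508 in.
M_n = C_f(d − h_f/2) + (T − C_f)(d − a_w/2) = 58.9 × (22.6 − 1.65) + 182.6 × (22.6 − 2.754) = 1234.0 + 3623.9 = 4857.9 kip·in.
M_n = 4857.9/12 = 404.83 kip·ft.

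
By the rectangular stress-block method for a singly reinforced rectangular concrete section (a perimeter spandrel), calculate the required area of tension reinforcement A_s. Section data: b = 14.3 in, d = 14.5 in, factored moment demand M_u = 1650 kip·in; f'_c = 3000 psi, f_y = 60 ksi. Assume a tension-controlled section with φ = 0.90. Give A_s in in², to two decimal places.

A_s ≈ 2.45 in²

M_n = M_u/φ = 1650/0.90 = 1833.33 kip·in.
From M_n = 0.85 f'_c a b (d − a/2):
a = d − √(d² − 2M_n/(0.85 f'_c b)) = 14.5 − √(14.5² − 2 × 1833.33/(0.85 × 3 × 14.3)) = 4.026 in.
A_s = 0.85 f'_c a b / f_y = 0.85 × 3 × 4.026 × 14.3 / 60 = 2.447 in².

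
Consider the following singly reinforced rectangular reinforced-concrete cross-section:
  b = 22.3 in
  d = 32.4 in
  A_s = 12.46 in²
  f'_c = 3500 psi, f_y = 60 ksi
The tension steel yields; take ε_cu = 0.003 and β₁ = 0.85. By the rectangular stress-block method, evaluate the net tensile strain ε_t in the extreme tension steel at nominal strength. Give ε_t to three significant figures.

ε_t ≈ 0.00433

a = A_s f_y/(0.85 f'_c b) = 11.269 in.
β₁ = 0.85, so c = a/β₁ = 11.269/0.85 = 13.258 in.
From the linear strain diagram with ε_cu = 0.003: ε_t = 0.003 (d − c)/c = 0.003 × (32.4 − 13.258)/13.258 = 0.00433.
ε_t is between 0.004 and 0.005 — transition zone.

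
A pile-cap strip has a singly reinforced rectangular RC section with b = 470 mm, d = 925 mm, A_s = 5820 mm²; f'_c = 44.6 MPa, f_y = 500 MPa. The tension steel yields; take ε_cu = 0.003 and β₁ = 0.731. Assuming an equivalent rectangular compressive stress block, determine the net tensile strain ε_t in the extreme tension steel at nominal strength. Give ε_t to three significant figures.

ε_t ≈ 0.00942

a = A_s f_y/(0.85 f'_c b) = 163.32 mm.
β₁ = 0.731, so c = a/β₁ = 163.32/0.731 = 223.42 mm.
From the linear strain diagram with ε_cu = 0.003: ε_t = 0.003 (d − c)/c = 0.003 × (925 − 223.42)/223.42 = 0.00942.
Since ε_t ≥ 0.005, the section is tension-controlled.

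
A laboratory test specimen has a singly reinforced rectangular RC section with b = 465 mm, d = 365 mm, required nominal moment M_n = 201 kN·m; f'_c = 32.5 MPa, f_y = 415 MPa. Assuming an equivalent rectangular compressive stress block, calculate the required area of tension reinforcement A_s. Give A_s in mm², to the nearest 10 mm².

With M_n = 0.85 f'_c a b (d − a/2), solve the quadratic for a:
a = d − √(d² − 2M_n/(0.85 f'_c b)) = 365 − √(365² − 2 × 201×10⁶/(0.85 × 32.5 × 465)) = 45.73 mm.
A_s = 0.85 f'_c a b / f_y = 0.85 × 32.5 × 45.73 × 465 / 415 = 1415.5 mm².

A_s ≈ 1420 mm²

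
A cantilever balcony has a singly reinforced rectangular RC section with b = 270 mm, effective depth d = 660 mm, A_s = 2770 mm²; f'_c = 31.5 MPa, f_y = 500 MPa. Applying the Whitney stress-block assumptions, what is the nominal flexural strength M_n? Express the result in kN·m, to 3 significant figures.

M_n ≈ 781 kN·m

T = A_s f_y = 2770 × 500 = 1385000 N = 1385 kN.
From C = T: a = T/(0.85 f'_c b) = 1385000/(0.85 × 31.5 × 270) = 191.58 mm.
M_n = T(d − a/2) = 1385 kN × (660 − 95.79) mm = 781.43 kN·m.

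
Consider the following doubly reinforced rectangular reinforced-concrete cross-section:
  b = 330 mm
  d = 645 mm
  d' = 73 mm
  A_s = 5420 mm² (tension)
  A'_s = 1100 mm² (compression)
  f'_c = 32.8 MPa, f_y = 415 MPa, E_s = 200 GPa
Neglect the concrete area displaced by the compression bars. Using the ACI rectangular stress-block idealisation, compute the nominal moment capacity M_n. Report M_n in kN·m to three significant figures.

M_n ≈ 1240 kN·m

Assume both tension and compression steel yield.
Net tension couple steel: A_s − A'_s = 4320 mm².
a = (A_s − A'_s) f_y / (0.85 f'_c b) = 1792800/(0.85 × 32.8 × 330) = 194.86 mm.
c = a/β₁ = 194.86/0.816 = 238.80 mm; ε'_s = 0.003(c − d')/c = 0.0021 ≥ f_y/E_s = 0.0021, so compression steel does yield.
M_n = (A_s − A'_s) f_y (d − a/2) + A'_s f_y (d − d') = [1792800 × (645 − 97.43) + 456500 × (645 − 73)] × 10⁻⁶ = 981.68 + 261.12 = 1242.80 kN·m.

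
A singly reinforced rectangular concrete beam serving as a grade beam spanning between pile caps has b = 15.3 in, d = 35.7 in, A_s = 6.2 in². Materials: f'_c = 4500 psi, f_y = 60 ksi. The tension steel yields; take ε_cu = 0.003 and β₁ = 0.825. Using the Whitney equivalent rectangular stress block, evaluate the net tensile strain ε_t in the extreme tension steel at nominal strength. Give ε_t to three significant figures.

a = A_s f_y/(0.85 f'_c b) = 6.357 in.
β₁ = 0.825, so c = a/β₁ = 6.357/0.825 = 7.705 in.
From the linear strain diagram with ε_cu = 0.003: ε_t = 0.003 (d − c)/c = 0.003 × (35.7 − 7.705)/7.705 = 0.0109.
Since ε_t ≥ 0.005, the section is tension-controlled.

ε_t ≈ 0.0109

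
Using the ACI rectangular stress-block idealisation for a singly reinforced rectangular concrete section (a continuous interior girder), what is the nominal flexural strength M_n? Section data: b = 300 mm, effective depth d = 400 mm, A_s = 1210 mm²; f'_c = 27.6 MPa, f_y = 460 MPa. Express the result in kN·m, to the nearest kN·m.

M_n ≈ 201 kN·m

T = A_s f_y = 1210 × 460 = 556600 N = 556.6 kN.
From C = T: a = T/(0.85 f'_c b) = 556600/(0.85 × 27.6 × 300) = 79.08 mm.
M_n = T(d − a/2) = 556.6 kN × (400 − 39.54) mm = 200.63 kN·m.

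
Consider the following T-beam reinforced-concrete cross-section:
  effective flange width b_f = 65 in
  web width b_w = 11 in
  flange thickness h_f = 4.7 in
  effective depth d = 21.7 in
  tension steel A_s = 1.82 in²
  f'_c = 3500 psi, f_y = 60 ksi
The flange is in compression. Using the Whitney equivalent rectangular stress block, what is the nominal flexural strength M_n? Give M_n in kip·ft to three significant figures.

M_n ≈ 195 kip·ft

Tension: T = A_s f_y = 1.82 × 60 = 109.2 kips.
Try a within the flange: a = T/(0.85 f'_c b_f) = 109.2/(0.85 × 3.5 × 65) = 0.565 in.
Since a = 0.565 ≤ h_f = 4.7 in, the stress block lies entirely in the flange; analyse as a rectangular beam of width b_f.
M_n = T(d − a/2) = 109.2 × (21.7 − 0.2825) = 2338.8 kip·in.
M_n = 2338.8/12 = 194.90 kip·ft.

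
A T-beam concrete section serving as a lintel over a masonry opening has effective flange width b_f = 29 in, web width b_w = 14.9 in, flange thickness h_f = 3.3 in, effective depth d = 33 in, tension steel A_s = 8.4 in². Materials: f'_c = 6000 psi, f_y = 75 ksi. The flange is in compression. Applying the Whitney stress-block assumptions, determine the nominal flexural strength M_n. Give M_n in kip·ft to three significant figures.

Tension: T = A_s f_y = 8.4 × 75 = 630 kips.
Try a within the flange: a = T/(0.85 f'_c b_f) = 630/(0.85 × 6 × 29) = 4.260 in.
a = 4.260 > h_f = 3.3 in: the block extends into the web. Split into flange-overhang and web parts.
C_f = 0.85 f'_c (b_f − b_w) h_f = 0.85 × 6 × (29 − 14.9) × 3.3 = 237.3 kips.
Remaining web compression depth: a_w = (T − C_f)/(0.85 f'_c b_w) = (630 − 237.3)/(0.85 × 6 × 14.9) = 5.168 in.
M_n = C_f(d − h_f/2) + (T − C_f)(d − a_w/2) = 237.3 × (33 − 1.65) + 392.7 × (33 − 2.584) = 7439.4 + 11944.4 = 19383.8 kip·in.
M_n = 19383.8/12 = 1615.32 kip·ft.

M_n ≈ 1620 kip·ft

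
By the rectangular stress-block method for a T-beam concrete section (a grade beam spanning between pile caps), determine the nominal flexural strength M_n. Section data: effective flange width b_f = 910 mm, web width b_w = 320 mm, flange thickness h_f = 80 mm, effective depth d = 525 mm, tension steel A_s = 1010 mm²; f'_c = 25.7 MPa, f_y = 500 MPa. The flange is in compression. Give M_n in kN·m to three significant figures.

Tension: T = A_s f_y = 1010 × 500 = 505000 N.
Try a within the flange: a = T/(0.85 f'_c b_f) = 505000/(0.85 × 25.7 × 910) = 25.40 mm.
Since a = 25.40 ≤ h_f = 80 mm, the stress block lies entirely in the flange; analyse as a rectangular beam of width b_f.
M_n = T(d − a/2) = 505000 × (525 − 12.7) = 258.71 × 10⁶ N·mm.
M_n = 258.71 kN·m.

M_n ≈ 259 kN·m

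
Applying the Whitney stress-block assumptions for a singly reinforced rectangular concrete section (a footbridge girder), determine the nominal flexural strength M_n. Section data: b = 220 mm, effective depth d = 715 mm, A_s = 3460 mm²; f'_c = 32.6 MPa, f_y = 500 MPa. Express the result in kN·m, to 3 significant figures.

T = A_s f_y = 3460 × 500 = 1730000 N = 1730 kN.
From C = T: a = T/(0.85 f'_c b) = 1730000/(0.85 × 32.6 × 220) = 283.78 mm.
M_n = T(d − a/2) = 1730 kN × (715 − 141.89) mm = 991.48 kN·m.

M_n ≈ 991 kN·m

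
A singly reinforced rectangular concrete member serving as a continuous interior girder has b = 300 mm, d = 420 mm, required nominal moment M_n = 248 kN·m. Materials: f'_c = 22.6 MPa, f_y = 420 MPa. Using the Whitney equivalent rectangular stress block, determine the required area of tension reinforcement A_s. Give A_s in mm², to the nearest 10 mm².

With M_n = 0.85 f'_c a b (d − a/2), solve the quadratic for a:
a = d − √(d² − 2M_n/(0.85 f'_c b)) = 420 − √(420² − 2 × 248×10⁶/(0.85 × 22.6 × 300)) = 119.44 mm.
A_s = 0.85 f'_c a b / f_y = 0.85 × 22.6 × 119.44 × 300 / 420 = 1638.9 mm².

A_s ≈ 1640 mm²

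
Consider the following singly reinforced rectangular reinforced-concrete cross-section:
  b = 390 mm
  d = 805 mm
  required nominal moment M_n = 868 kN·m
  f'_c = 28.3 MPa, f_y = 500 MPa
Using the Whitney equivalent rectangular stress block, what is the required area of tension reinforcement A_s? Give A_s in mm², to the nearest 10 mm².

A_s ≈ 2340 mm²

With M_n = 0.85 f'_c a b (d − a/2), solve the quadratic for a:
a = d − √(d² − 2M_n/(0.85 f'_c b)) = 805 − √(805² − 2 × 868×10⁶/(0.85 × 28.3 × 390)) = 124.57 mm.
A_s = 0.85 f'_c a b / f_y = 0.85 × 28.3 × 124.57 × 390 / 500 = 2337.3 mm².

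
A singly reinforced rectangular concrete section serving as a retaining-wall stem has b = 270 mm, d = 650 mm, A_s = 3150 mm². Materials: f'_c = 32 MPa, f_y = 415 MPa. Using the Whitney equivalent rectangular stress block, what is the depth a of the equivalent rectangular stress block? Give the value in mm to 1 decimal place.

a ≈ 178.0 mm

T = A_s f_y = 3150 × 415 = 1307250 N = 1307.25 kN.
Setting C = 0.85 f'_c a b equal to T: a = 1307250/(0.85 × 32 × 270) = 178.0 mm.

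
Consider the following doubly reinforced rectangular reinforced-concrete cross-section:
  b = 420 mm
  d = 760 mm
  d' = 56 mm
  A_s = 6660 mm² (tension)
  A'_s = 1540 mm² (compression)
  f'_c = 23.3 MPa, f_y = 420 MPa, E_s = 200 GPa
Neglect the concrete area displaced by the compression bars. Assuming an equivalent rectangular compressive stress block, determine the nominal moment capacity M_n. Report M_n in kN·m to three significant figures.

Assume both tension and compression steel yield.
Net tension couple steel: A_s − A'_s = 5120 mm².
a = (A_s − A'_s) f_y / (0.85 f'_c b) = 2150400/(0.85 × 23.3 × 420) = 258.52 mm.
c = a/β₁ = 258.52/0.85 = 304.14 mm; ε'_s = 0.003(c − d')/c = 0.0024 ≥ f_y/E_s = 0.0021, so compression steel does yield.
M_n = (A_s − A'_s) f_y (d − a/2) + A'_s f_y (d − d') = [2150400 × (760 − 129.26) + 646800 × (760 − 56)] × 10⁻⁶ = 1356.34 + 455.35 = 1811.69 kN·m.

M_n ≈ 1810 kN·m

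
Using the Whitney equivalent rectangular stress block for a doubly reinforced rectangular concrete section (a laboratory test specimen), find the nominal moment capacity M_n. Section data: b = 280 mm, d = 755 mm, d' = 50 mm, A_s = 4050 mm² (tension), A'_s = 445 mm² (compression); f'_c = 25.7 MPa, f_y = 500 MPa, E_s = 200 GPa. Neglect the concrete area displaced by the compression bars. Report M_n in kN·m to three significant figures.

Assume both tension and compression steel yield.
Net tension couple steel: A_s − A'_s = 3605 mm².
a = (A_s − A'_s) f_y / (0.85 f'_c b) = 1802500/(0.85 × 25.7 × 280) = 294.69 mm.
c = a/β₁ = 294.69/0.85 = 346.69 mm; ε'_s = 0.003(c − d')/c = 0.0026 ≥ f_y/E_s = 0.0025, so compression steel does yield.
M_n = (A_s − A'_s) f_y (d − a/2) + A'_s f_y (d − d') = [1802500 × (755 − 147.345) + 222500 × (755 − 50)] × 10⁻⁶ = 1095.30 + 156.86 = 1252.16 kN·m.

M_n ≈ 1250 kN·m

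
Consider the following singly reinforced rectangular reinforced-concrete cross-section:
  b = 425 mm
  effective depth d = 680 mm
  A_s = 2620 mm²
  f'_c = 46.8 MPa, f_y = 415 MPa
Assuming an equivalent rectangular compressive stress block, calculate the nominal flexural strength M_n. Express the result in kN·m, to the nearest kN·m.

T = A_s f_y = 2620 × 415 = 1087300 N = 1087.3 kN.
From C = T: a = T/(0.85 f'_c b) = 1087300/(0.85 × 46.8 × 425) = 64.31 mm.
M_n = T(d − a/2) = 1087.3 kN × (680 − 32.155) mm = 704.40 kN·m.

M_n ≈ 704 kN·m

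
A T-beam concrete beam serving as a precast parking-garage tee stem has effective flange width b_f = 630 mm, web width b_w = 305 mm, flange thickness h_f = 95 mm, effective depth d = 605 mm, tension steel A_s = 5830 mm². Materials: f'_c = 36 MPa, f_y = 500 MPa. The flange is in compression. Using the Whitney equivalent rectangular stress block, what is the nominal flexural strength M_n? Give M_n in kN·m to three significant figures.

Tension: T = A_s f_y = 5830 × 500 = 2915000 N.
Try a within the flange: a = T/(0.85 f'_c b_f) = 2915000/(0.85 × 36 × 630) = 151.21 mm.
a = 151.21 > h_f = 95 mm: the block extends into the web. Split into flange-overhang and web parts.
C_f = 0.85 f'_c (b_f − b_w) h_f = 0.85 × 36 × (630 − 305) × 95 = 944775 N.
Remaining web compression depth: a_w = (T − C_f)/(0.85 f'_c b_w) = (2915000 − 944775)/(0.85 × 36 × 305) = 211.10 mm.
M_n = C_f(d − h_f/2) + (T − C_f)(d − a_w/2) = 944775 × (605 − 47.5) + 1970225 × (605 − 105.55) = 526.71 + 984.03 = 1510.74 × 10⁶ N·mm.
M_n = 1510.74 kN·m.

M_n ≈ 1510 kN·m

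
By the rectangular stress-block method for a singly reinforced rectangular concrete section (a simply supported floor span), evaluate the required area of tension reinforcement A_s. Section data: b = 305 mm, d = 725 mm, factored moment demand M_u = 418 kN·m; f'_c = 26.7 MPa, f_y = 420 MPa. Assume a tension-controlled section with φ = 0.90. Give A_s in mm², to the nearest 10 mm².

M_n = M_u/φ = 418/0.90 = 464.444 kN·m.
With M_n = 0.85 f'_c a b (d − a/2), solve the quadratic for a:
a = d − √(d² − 2M_n/(0.85 f'_c b)) = 725 − √(725² − 2 × 464.444×10⁶/(0.85 × 26.7 × 305)) = 99.36 mm.
A_s = 0.85 f'_c a b / f_y = 0.85 × 26.7 × 99.36 × 305 / 420 = 1637.5 mm².

A_s ≈ 1640 mm²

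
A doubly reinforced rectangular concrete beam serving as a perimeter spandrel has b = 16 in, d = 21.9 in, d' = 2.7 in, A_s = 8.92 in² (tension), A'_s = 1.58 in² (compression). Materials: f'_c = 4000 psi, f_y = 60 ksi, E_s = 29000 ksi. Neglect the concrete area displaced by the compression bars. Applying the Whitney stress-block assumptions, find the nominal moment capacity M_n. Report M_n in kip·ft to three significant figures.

Assume both steels yield.
a = (A_s − A'_s) f_y/(0.85 f'_c b) = (8.92 − 1.58) × 60/(0.85 × 4 × 16) = 8.096 in.
c = a/β₁ = 8.096/0.85 = 9.525 in; ε'_s = 0.003(c − d')/c = 0.0021 ≥ ε_y = 0.0021, so the compression steel yields.
M_n = (A_s − A'_s) f_y (d − a/2) + A'_s f_y (d − d') = 440.4 × (21.9 − 4.048) + 94.8 × (21.9 − 2.7) = 7862.0 + 1820.2 = 9682.2 kip·in = 9682.2/12 = 806.85 kip·ft.

M_n ≈ 807 kip·ft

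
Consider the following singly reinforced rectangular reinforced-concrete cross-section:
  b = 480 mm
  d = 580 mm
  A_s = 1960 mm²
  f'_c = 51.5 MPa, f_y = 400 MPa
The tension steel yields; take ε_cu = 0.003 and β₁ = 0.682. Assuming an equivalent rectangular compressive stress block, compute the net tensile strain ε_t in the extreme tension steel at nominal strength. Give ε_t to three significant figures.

a = A_s f_y/(0.85 f'_c b) = 37.31 mm.
β₁ = 0.682, so c = a/β₁ = 37.31/0.682 = 54.71 mm.
From the linear strain diagram with ε_cu = 0.003: ε_t = 0.003 (d − c)/c = 0.003 × (580 − 54.71)/54.71 = 0.0288.
Since ε_t ≥ 0.005, the section is tension-controlled.

ε_t ≈ 0.0288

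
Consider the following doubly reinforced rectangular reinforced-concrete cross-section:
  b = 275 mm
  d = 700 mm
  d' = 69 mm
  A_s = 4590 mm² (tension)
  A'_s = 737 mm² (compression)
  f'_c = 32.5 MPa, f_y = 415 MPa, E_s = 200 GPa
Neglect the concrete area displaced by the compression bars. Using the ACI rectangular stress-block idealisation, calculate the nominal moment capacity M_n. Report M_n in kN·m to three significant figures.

Assume both tension and compression steel yield.
Net tension couple steel: A_s − A'_s = 3853 mm².
a = (A_s − A'_s) f_y / (0.85 f'_c b) = 1598995/(0.85 × 32.5 × 275) = 210.48 mm.
c = a/β₁ = 210.48/0.818 = 257.31 mm; ε'_s = 0.003(c − d')/c = 0.0022 ≥ f_y/E_s = 0.0021, so compression steel does yield.
M_n = (A_s − A'_s) f_y (d − a/2) + A'_s f_y (d − d') = [1598995 × (700 − 105.24) + 305855 × (700 − 69)] × 10⁻⁶ = 951.02 + 192.99 = 1144.01 kN·m.

M_n ≈ 1140 kN·m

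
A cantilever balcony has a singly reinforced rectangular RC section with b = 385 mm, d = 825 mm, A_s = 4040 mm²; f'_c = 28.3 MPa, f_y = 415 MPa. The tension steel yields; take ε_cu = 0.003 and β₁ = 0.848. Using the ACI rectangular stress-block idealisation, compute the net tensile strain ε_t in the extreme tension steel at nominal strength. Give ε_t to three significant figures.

ε_t ≈ 0.00859

a = A_s f_y/(0.85 f'_c b) = 181.04 mm.
β₁ = 0.848, so c = a/β₁ = 181.04/0.848 = 213.49 mm.
From the linear strain diagram with ε_cu = 0.003: ε_t = 0.003 (d − c)/c = 0.003 × (825 − 213.49)/213.49 = 0.00859.
Since ε_t ≥ 0.005, the section is tension-controlled.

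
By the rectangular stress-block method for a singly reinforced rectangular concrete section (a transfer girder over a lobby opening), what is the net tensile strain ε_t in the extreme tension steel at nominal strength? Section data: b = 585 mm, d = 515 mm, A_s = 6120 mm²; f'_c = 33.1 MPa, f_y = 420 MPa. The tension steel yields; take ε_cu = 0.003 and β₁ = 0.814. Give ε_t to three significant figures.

a = A_s f_y/(0.85 f'_c b) = 156.17 mm.
β₁ = 0.814, so c = a/β₁ = 156.17/0.814 = 191.86 mm.
From the linear strain diagram with ε_cu = 0.003: ε_t = 0.003 (d − c)/c = 0.003 × (515 − 191.86)/191.86 = 0.00505.
Since ε_t ≥ 0.005, the section is tension-controlled.

ε_t ≈ 0.00505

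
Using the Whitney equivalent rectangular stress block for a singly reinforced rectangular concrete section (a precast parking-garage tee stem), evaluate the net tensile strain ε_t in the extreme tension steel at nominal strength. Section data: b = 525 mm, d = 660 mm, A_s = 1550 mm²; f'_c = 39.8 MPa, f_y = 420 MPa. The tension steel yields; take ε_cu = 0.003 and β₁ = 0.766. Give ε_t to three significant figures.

ε_t ≈ 0.0384

a = A_s f_y/(0.85 f'_c b) = 36.65 mm.
β₁ = 0.766, so c = a/β₁ = 36.65/0.766 = 47.85 mm.
From the linear strain diagram with ε_cu = 0.003: ε_t = 0.003 (d − c)/c = 0.003 × (660 − 47.85)/47.85 = 0.0384.
Since ε_t ≥ 0.005, the section is tension-controlled.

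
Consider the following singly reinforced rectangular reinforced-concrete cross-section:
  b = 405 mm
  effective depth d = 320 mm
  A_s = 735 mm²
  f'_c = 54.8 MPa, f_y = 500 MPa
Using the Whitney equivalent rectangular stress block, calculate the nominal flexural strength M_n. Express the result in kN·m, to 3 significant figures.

M_n ≈ 114 kN·m

T = A_s f_y = 735 × 500 = 367500 N = 367.5 kN.
From C = T: a = T/(0.85 f'_c b) = 367500/(0.85 × 54.8 × 405) = 19.48 mm.
M_n = T(d − a/2) = 367.5 kN × (320 − 9.74) mm = 114.02 kN·m.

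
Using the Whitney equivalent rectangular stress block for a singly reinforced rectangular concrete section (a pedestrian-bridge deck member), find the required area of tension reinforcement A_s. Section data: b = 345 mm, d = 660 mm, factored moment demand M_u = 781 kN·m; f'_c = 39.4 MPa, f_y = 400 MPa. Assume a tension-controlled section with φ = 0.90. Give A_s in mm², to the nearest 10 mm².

M_n = M_u/φ = 781/0.90 = 867.778 kN·m.
With M_n = 0.85 f'_c a b (d − a/2), solve the quadratic for a:
a = d − √(d² − 2M_n/(0.85 f'_c b)) = 660 − √(660² − 2 × 867.778×10⁶/(0.85 × 39.4 × 345)) = 125.78 mm.
A_s = 0.85 f'_c a b / f_y = 0.85 × 39.4 × 125.78 × 345 / 400 = 3633.2 mm².

A_s ≈ 3630 mm²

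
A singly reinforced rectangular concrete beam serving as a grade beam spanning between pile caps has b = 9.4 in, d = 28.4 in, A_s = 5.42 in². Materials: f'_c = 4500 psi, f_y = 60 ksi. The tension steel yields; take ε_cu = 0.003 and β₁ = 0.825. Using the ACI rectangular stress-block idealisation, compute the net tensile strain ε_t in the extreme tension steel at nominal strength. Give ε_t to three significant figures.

a = A_s f_y/(0.85 f'_c b) = 9.045 in.
β₁ = 0.825, so c = a/β₁ = 9.045/0.825 = 10.964 in.
From the linear strain diagram with ε_cu = 0.003: ε_t = 0.003 (d − c)/c = 0.003 × (28.4 − 10.964)/10.964 = 0.00477.
ε_t is between 0.004 and 0.005 — transition zone.

ε_t ≈ 0.00477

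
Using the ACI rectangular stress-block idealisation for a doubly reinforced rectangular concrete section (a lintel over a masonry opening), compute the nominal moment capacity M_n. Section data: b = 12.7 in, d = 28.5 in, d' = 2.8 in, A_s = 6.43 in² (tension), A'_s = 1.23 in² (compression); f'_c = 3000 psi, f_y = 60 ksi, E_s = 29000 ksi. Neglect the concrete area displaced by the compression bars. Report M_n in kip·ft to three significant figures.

Assume both steels yield.
a = (A_s − A'_s) f_y/(0.85 f'_c b) = (6.43 − 1.23) × 60/(0.85 × 3 × 12.7) = 9.634 in.
c = a/β₁ = 9.634/0.85 = 11.334 in; ε'_s = 0.003(c − d')/c = 0.0023 ≥ ε_y = 0.0021, so the compression steel yields.
M_n = (A_s − A'_s) f_y (d − a/2) + A'_s f_y (d − d') = 312 × (28.5 − 4.817) + 73.8 × (28.5 − 2.8) = 7389.1 + 1896.7 = 9285.8 kip·in = 9285.8/12 = 773.82 kip·ft.

M_n ≈ 774 kip·ft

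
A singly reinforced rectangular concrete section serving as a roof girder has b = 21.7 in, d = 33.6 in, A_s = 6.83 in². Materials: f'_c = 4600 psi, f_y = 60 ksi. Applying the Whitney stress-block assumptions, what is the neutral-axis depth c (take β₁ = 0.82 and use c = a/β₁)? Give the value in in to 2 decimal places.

T = A_s f_y = 6.83 × 60 = 409.8 kips.
a = T/(0.85 f'_c b) = 409.8/(0.85 × 4.6 × 21.7) = 4.8299 in.
With β₁ = 0.82, c = a/β₁ = 4.8299/0.82 = 5.89 in.

c ≈ 5.89 in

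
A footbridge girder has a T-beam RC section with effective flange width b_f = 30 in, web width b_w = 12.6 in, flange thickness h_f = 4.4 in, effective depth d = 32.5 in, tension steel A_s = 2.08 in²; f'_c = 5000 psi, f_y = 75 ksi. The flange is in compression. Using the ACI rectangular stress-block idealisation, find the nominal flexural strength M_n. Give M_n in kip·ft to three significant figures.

Tension: T = A_s f_y = 2.08 × 75 = 156 kips.
Try a within the flange: a = T/(0.85 f'_c b_f) = 156/(0.85 × 5 × 30) = 1.224 in.
Since a = 1.224 ≤ h_f = 4.4 in, the stress block lies entirely in the flange; analyse as a rectangular beam of width b_f.
M_n = T(d − a/2) = 156 × (32.5 − 0.612) = 4974.5 kip·in.
M_n = 4974.5/12 = 414.54 kip·ft.

M_n ≈ 415 kip·ft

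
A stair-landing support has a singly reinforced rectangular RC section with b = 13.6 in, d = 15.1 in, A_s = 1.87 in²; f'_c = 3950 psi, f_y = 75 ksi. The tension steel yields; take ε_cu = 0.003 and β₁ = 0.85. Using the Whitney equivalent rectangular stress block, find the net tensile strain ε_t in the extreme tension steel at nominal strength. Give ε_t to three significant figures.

a = A_s f_y/(0.85 f'_c b) = 3.071 in.
β₁ = 0.85, so c = a/β₁ = 3.071/0.85 = 3.613 in.
From the linear strain diagram with ε_cu = 0.003: ε_t = 0.003 (d − c)/c = 0.003 × (15.1 − 3.613)/3.613 = 0.00954.
Since ε_t ≥ 0.005, the section is tension-controlled.

ε_t ≈ 0.00954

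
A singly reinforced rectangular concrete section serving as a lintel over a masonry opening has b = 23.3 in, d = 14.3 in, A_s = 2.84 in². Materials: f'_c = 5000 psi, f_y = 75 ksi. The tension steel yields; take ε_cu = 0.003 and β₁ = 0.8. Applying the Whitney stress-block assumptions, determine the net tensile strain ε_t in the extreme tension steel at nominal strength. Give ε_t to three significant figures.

a = A_s f_y/(0.85 f'_c b) = 2.151 in.
β₁ = 0.8, so c = a/β₁ = 2.151/0.8 = 2.689 in.
From the linear strain diagram with ε_cu = 0.003: ε_t = 0.003 (d − c)/c = 0.003 × (14.3 − 2.689)/2.689 = 0.0130.
Since ε_t ≥ 0.005, the section is tension-controlled.

ε_t ≈ 0.0130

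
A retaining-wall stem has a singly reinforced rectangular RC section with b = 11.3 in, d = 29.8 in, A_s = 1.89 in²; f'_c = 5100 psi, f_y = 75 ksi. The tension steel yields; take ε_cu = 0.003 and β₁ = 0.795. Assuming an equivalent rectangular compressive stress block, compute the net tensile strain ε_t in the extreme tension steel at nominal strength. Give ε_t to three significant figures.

a = A_s f_y/(0.85 f'_c b) = 2.894 in.
β₁ = 0.795, so c = a/β₁ = 2.894/0.795 = 3.640 in.
From the linear strain diagram with ε_cu = 0.003: ε_t = 0.003 (d − c)/c = 0.003 × (29.8 − 3.640)/3.640 = 0.0216.
Since ε_t ≥ 0.005, the section is tension-controlled.

ε_t ≈ 0.0216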